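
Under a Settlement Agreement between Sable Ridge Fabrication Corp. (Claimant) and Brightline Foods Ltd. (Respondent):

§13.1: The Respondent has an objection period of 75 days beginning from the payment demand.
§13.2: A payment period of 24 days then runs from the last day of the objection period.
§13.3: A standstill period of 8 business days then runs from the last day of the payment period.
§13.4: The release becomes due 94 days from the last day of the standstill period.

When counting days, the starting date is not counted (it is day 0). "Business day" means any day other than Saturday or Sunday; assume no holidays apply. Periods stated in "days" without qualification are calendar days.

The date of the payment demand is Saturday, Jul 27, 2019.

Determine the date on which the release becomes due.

Feb 15, 2020

Adding 75 calendar days to Jul 27, 2019 gives Oct 10, 2019, which is the last day of the objection period.
The last day of the payment period: 24 calendar days after Oct 10, 2019 is Nov 3, 2019.
The last day of the standstill period: 8 business days after Sunday, Nov 3, 2019, skipping weekends — Nov 4, Nov 5, Nov 6, Nov 7, Nov 8, Nov 11, Nov 12, Nov 13 — lands on Wednesday, Nov 13, 2019.
The date on which the release becomes due: 94 calendar days after Nov 13, 2019 is Feb 15, 2020.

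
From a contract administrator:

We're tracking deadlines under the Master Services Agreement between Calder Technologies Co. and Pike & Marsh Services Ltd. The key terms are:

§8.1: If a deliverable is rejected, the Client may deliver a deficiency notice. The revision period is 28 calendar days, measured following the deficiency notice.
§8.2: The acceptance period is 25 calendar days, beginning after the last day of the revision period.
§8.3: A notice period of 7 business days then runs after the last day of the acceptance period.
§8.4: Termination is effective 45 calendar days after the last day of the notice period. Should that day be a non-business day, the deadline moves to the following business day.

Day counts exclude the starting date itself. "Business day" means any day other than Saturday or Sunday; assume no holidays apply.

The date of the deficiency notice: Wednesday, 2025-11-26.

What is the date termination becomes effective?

2026-03-13

The last day of the revision period: 2025-11-26 + 28 days = 2025-12-24.
The last day of the acceptance period: 25 calendar days after 2025-12-24 is 2026-01-18.
From Sunday, 2026-01-18, 7 business days (Jan 19, Jan 20, Jan 21, Jan 22, Jan 23, Jan 26, Jan 27, skipping weekends) brings us to Tuesday, 2026-01-27, which is the last day of the notice period.
The date termination becomes effective: 45 calendar days after 2026-01-27 is 2026-03-13. 2026-03-13 is a Friday, so no roll-forward applies.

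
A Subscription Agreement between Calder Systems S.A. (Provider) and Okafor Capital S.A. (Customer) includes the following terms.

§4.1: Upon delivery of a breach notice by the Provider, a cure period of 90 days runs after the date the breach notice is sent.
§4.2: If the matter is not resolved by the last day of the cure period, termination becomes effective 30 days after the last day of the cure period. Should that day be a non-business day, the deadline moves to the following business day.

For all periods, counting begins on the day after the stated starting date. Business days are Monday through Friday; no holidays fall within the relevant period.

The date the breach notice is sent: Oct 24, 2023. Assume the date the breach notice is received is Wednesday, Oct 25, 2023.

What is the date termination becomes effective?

Adding 90 calendar days to Oct 24, 2023 gives Jan 22, 2024, which is the last day of the cure period.
The date termination becomes effective: Jan 22, 2024 + 30 days = Feb 21, 2024. Feb 21, 2024 is a Wednesday, so no roll-forward applies.

Feb 21, 2024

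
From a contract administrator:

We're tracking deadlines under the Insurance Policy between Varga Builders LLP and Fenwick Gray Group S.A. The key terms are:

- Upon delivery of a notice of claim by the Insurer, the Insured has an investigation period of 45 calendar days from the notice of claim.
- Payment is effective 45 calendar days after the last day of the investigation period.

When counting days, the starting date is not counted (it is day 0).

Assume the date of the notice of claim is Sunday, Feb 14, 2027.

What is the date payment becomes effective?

May 15, 2027

The last day of the investigation period: Feb 14, 2027 + 45 days = Mar 31, 2027.
The date payment becomes effective: 45 calendar days after Mar 31, 2027 is May 15, 2027.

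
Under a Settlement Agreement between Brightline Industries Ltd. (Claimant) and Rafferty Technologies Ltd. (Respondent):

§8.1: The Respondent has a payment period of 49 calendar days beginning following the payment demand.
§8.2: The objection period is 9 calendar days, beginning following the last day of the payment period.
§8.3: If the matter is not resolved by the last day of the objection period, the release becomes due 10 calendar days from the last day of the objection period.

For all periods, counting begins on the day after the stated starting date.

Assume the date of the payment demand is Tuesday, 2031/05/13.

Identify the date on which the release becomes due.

2031/07/20

The last day of the payment period: 49 calendar days after 2031/05/13 is 2031/07/01.
The last day of the objection period: 2031/07/01 + 9 days = 2031/07/10.
Adding 10 calendar days to 2031/07/10 gives 2031/07/20, which is the date on which the release becomes due.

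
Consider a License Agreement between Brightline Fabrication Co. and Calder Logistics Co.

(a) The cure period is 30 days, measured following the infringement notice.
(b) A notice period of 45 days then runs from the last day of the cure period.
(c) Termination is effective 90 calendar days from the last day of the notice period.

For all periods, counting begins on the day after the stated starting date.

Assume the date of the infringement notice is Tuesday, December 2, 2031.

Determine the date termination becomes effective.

The last day of the cure period: December 2, 2031 + 30 days = January 1, 2032.
The last day of the notice period: January 1, 2032 + 45 days = February 15, 2032.
The date termination becomes effective: February 15, 2032 + 90 days = May 15, 2032.

May 15, 2032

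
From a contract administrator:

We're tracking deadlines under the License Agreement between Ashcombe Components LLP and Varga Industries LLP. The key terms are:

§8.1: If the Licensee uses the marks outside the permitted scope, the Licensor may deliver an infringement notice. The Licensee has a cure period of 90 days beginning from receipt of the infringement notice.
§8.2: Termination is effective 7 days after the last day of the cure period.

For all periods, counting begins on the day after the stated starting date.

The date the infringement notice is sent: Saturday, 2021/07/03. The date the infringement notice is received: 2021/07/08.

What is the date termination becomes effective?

The last day of the cure period: 90 calendar days after 2021/07/08 is 2021/10/06.
The date termination becomes effective: 7 calendar days after 2021/10/06 is 2021/10/13.

2021/10/13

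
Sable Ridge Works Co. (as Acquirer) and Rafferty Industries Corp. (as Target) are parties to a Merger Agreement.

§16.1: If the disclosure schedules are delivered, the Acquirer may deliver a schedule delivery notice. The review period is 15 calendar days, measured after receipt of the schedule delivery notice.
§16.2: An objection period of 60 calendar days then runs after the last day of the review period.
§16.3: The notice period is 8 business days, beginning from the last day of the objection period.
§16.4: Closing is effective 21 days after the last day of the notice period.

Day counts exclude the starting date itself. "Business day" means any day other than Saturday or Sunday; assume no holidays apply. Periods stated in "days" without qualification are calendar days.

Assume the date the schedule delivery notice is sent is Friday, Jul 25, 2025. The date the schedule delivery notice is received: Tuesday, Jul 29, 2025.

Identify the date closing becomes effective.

The last day of the review period: Jul 29, 2025 + 15 days = Aug 13, 2025.
The last day of the objection period: Aug 13, 2025 + 60 days = Oct 12, 2025.
From Sunday, Oct 12, 2025, 8 business days (Oct 13, Oct 14, Oct 15, Oct 16, Oct 17, Oct 20, Oct 21, Oct 22, skipping weekends) brings us to Wednesday, Oct 22, 2025, which is the last day of the notice period.
The date closing becomes effective: Oct 22, 2025 + 21 days = Nov 12, 2025.

Nov 12, 2025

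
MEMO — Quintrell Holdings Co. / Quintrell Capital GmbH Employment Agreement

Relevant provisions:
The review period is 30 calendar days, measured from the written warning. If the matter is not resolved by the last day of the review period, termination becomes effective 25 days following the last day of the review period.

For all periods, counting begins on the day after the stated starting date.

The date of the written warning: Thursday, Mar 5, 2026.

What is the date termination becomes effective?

The last day of the review period: Mar 5, 2026 + 30 days = Apr 4, 2026.
The date termination becomes effective: 25 calendar days after Apr 4, 2026 is Apr 29, 2026.

Apr 29, 2026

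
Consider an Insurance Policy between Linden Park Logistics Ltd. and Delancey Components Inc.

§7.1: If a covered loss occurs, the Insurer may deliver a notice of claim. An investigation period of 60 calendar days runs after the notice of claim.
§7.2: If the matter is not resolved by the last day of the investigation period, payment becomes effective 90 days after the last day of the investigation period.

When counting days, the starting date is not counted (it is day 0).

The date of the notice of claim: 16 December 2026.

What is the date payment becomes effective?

15 May 2027

Adding 60 calendar days to 16 December 2026 gives 14 February 2027, which is the last day of the investigation period.
Adding 90 calendar days to 14 February 2027 gives 15 May 2027, which is the date payment becomes effective.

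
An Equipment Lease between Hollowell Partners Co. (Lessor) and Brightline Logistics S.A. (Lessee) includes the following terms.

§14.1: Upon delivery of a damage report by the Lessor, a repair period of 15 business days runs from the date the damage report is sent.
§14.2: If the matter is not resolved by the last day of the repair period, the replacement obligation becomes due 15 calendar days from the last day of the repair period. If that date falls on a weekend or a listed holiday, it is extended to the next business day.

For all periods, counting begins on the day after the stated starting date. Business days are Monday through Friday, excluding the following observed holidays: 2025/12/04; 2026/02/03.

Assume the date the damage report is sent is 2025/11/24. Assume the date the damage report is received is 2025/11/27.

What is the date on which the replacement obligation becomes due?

From Monday, 2025/11/24, 15 business days (Nov 25, Nov 26, Nov 27, Nov 28, …, Dec 12, Dec 15, Dec 16, skipping weekends and the listed holiday on Dec 4) brings us to Tuesday, 2025/12/16, which is the last day of the repair period.
The date on which the replacement obligation becomes due: 15 calendar days after 2025/12/16 is 2025/12/31. 2025/12/31 is a Wednesday and is not a listed holiday, so no roll-forward applies.

2025/12/31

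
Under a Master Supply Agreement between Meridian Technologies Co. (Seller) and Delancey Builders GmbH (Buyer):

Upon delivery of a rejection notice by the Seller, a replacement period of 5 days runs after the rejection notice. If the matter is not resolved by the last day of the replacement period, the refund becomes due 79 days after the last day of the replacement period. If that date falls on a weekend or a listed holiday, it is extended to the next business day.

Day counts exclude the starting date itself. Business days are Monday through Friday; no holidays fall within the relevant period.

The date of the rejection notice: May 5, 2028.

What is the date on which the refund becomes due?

The last day of the replacement period: May 5, 2028 + 5 days = May 10, 2028.
The date on which the refund becomes due: May 10, 2028 + 79 days = Jul 28, 2028. Jul 28, 2028 is a Friday, so no roll-forward applies.

Jul 28, 2028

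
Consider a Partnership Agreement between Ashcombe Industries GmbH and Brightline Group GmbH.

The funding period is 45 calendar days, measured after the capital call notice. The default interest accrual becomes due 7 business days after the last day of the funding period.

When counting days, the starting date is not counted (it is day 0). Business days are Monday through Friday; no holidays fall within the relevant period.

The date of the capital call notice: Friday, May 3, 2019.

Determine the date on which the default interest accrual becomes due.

June 26, 2019

The last day of the funding period: 45 calendar days after May 3, 2019 is June 17, 2019.
The date on which the default interest accrual becomes due: counting 7 business days from Monday, June 17, 2019 (Jun 18, Jun 19, Jun 20, Jun 21, Jun 24, Jun 25, Jun 26, skipping weekends) reaches Wednesday, June 26, 2019.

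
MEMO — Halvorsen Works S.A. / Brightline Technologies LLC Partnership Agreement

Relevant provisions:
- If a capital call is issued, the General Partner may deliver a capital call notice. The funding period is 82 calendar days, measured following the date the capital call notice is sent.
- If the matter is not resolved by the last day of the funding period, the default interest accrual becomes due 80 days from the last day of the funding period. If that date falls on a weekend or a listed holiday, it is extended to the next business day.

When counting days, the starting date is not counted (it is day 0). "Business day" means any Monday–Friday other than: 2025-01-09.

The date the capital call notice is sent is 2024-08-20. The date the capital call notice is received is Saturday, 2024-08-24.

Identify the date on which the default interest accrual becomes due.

The last day of the funding period: 82 calendar days after 2024-08-20 is 2024-11-10.
The date on which the default interest accrual becomes due: 80 calendar days after 2024-11-10 is 2025-01-29. 2025-01-29 is a Wednesday and is not a listed holiday, so no roll-forward applies.

2025-01-29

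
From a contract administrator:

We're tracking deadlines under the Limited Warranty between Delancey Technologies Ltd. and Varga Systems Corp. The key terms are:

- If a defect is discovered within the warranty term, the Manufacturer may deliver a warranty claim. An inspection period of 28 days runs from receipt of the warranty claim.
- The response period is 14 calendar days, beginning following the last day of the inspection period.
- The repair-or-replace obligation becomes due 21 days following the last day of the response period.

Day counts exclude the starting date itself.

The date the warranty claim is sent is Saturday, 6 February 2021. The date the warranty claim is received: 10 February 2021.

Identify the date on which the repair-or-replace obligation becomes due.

14 April 2021

Adding 28 calendar days to 10 February 2021 gives 10 March 2021, which is the last day of the inspection period.
The last day of the response period: 14 calendar days after 10 March 2021 is 24 March 2021.
The date on which the repair-or-replace obligation becomes due: 24 March 2021 + 21 days = 14 April 2021.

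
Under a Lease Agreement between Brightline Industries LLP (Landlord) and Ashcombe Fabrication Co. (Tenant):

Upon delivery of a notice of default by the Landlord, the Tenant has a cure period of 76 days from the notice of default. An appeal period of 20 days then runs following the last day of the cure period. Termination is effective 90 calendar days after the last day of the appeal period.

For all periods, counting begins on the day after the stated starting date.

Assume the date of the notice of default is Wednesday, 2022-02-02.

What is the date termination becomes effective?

2022-08-07

The last day of the cure period: 76 calendar days after 2022-02-02 is 2022-04-19.
Adding 20 calendar days to 2022-04-19 gives 2022-05-09, which is the last day of the appeal period.
Adding 90 calendar days to 2022-05-09 gives 2022-08-07, which is the date termination becomes effective.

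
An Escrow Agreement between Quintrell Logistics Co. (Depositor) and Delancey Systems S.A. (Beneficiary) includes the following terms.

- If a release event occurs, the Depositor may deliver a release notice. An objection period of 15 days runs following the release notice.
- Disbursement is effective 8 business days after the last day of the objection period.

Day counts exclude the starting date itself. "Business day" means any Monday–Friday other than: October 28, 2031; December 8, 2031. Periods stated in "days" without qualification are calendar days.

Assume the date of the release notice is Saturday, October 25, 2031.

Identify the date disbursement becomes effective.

November 19, 2031

Adding 15 calendar days to October 25, 2031 gives November 9, 2031, which is the last day of the objection period.
From Sunday, November 9, 2031, 8 business days (Nov 10, Nov 11, Nov 12, Nov 13, Nov 14, Nov 17, Nov 18, Nov 19, skipping weekends) brings us to Wednesday, November 19, 2031, which is the date disbursement becomes effective.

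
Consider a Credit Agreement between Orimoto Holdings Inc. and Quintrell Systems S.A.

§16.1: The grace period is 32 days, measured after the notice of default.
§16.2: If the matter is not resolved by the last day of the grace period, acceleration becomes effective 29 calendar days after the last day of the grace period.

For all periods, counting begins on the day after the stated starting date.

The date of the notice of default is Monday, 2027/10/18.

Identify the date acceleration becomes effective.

The last day of the grace period: 32 calendar days after 2027/10/18 is 2027/11/19.
The date acceleration becomes effective: 2027/11/19 + 29 days = 2027/12/18.

2027/12/18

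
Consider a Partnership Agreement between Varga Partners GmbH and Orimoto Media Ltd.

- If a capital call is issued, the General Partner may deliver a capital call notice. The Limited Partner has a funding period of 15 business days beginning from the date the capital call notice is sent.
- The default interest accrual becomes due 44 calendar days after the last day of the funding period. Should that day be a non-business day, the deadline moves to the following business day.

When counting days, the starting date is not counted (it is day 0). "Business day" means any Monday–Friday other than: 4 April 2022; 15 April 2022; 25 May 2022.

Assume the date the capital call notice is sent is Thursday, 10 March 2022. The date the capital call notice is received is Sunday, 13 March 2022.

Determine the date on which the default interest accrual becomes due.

16 May 2022

The last day of the funding period: 15 business days after Thursday, 10 March 2022, skipping weekends — Mar 11, Mar 14, Mar 15, Mar 16, …, Mar 29, Mar 30, Mar 31 — lands on Thursday, 31 March 2022.
The date on which the default interest accrual becomes due: 31 March 2022 + 44 days = 14 May 2022. That falls on a Saturday, so it rolls to the next business day, Monday, 16 May 2022.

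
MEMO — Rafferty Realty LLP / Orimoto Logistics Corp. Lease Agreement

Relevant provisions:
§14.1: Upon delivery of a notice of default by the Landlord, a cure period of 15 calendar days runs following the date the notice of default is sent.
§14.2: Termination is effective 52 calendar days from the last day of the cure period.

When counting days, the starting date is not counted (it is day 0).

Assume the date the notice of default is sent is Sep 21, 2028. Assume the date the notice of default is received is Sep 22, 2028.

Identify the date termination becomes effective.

The last day of the cure period: Sep 21, 2028 + 15 days = Oct 6, 2028.
The date termination becomes effective: Oct 6, 2028 + 52 days = Nov 27, 2028.

Nov 27, 2028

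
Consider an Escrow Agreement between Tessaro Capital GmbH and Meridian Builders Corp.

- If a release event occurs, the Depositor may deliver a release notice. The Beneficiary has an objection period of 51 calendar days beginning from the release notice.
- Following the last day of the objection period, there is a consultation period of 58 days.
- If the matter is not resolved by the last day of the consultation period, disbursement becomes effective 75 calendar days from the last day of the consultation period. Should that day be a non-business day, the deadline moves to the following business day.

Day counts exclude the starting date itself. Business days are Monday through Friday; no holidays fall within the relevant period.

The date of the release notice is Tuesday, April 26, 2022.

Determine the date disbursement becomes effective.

The last day of the objection period: April 26, 2022 + 51 days = June 16, 2022.
Adding 58 calendar days to June 16, 2022 gives August 13, 2022, which is the last day of the consultation period.
The date disbursement becomes effective: August 13, 2022 + 75 days = October 27, 2022. October 27, 2022 is a Thursday, so no roll-forward applies.

October 27, 2022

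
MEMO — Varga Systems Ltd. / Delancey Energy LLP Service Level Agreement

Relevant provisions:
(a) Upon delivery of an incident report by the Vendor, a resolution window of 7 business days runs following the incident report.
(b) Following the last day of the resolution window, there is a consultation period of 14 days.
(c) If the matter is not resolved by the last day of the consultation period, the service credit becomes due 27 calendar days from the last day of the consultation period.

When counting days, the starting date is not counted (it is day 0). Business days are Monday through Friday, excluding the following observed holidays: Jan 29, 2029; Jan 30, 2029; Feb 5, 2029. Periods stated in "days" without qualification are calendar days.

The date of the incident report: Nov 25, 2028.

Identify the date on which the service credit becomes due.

Jan 15, 2029

The last day of the resolution window: counting 7 business days from Saturday, Nov 25, 2028 (Nov 27, Nov 28, Nov 29, Nov 30, Dec 1, Dec 4, Dec 5, skipping weekends) reaches Tuesday, Dec 5, 2028.
The last day of the consultation period: 14 calendar days after Dec 5, 2028 is Dec 19, 2028.
The date on which the service credit becomes due: 27 calendar days after Dec 19, 2028 is Jan 15, 2029.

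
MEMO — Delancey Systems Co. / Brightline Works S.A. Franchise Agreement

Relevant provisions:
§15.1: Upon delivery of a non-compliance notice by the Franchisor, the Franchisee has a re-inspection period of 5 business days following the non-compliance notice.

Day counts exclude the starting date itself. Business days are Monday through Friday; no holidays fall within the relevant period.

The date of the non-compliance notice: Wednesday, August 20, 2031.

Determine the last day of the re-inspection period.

August 27, 2031

The last day of the re-inspection period: 5 business days after Wednesday, August 20, 2031, skipping weekends — Aug 21, Aug 22, Aug 25, Aug 26, Aug 27 — lands on Wednesday, August 27, 2031.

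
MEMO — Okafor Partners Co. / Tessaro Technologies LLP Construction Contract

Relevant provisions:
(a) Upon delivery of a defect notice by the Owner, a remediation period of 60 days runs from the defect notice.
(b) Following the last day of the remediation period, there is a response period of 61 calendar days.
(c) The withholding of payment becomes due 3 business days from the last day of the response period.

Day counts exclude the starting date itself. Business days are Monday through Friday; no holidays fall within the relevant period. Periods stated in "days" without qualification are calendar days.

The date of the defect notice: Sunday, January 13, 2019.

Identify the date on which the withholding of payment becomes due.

May 17, 2019

Adding 60 calendar days to January 13, 2019 gives March 14, 2019, which is the last day of the remediation period.
The last day of the response period: March 14, 2019 + 61 days = May 14, 2019.
The date on which the withholding of payment becomes due: 3 business days after Tuesday, May 14, 2019, skipping weekends — May 15, May 16, May 17 — lands on Friday, May 17, 2019.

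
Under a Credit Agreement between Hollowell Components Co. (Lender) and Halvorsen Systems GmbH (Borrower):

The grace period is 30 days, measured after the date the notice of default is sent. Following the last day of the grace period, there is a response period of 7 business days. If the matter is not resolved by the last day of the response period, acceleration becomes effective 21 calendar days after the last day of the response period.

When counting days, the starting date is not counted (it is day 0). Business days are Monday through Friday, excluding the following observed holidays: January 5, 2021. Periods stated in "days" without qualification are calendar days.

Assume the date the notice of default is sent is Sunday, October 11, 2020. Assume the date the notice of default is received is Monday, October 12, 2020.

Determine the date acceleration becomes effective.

The last day of the grace period: 30 calendar days after October 11, 2020 is November 10, 2020.
The last day of the response period: 7 business days after Tuesday, November 10, 2020, skipping weekends — Nov 11, Nov 12, Nov 13, Nov 16, Nov 17, Nov 18, Nov 19 — lands on Thursday, November 19, 2020.
The date acceleration becomes effective: 21 calendar days after November 19, 2020 is December 10, 2020.

December 10, 2020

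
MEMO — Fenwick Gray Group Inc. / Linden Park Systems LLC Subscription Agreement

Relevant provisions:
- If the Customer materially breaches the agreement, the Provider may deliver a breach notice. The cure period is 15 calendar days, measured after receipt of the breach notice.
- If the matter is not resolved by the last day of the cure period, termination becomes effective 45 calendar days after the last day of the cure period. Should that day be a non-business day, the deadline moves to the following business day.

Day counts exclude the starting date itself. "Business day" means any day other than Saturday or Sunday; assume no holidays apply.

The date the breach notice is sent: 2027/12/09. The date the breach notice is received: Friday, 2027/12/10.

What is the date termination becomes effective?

2028/02/08

Adding 15 calendar days to 2027/12/10 gives 2027/12/25, which is the last day of the cure period.
The date termination becomes effective: 45 calendar days after 2027/12/25 is 2028/02/08. 2028/02/08 is a Tuesday, so no roll-forward applies.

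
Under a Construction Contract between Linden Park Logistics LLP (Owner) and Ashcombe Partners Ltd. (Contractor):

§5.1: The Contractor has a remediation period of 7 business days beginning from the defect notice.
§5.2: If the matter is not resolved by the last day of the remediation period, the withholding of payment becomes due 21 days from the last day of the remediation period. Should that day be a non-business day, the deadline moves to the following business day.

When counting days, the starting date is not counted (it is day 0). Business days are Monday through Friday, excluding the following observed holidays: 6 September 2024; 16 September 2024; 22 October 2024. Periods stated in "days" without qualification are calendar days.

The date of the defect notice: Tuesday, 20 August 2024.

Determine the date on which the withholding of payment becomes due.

The last day of the remediation period: 7 business days after Tuesday, 20 August 2024, skipping weekends — Aug 21, Aug 22, Aug 23, Aug 26, Aug 27, Aug 28, Aug 29 — lands on Thursday, 29 August 2024.
Adding 21 calendar days to 29 August 2024 gives 19 September 2024, which is the date on which the withholding of payment becomes due. 19 September 2024 is a Thursday and is not a listed holiday, so no roll-forward applies.

19 September 2024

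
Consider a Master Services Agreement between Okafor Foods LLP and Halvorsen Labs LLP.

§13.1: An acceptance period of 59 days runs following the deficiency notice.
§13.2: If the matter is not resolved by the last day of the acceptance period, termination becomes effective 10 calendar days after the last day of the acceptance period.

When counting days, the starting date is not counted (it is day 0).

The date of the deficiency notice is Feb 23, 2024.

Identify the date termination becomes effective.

The last day of the acceptance period: Feb 23, 2024 + 59 days = Apr 22, 2024.
The date termination becomes effective: 10 calendar days after Apr 22, 2024 is May 2, 2024.

May 2, 2024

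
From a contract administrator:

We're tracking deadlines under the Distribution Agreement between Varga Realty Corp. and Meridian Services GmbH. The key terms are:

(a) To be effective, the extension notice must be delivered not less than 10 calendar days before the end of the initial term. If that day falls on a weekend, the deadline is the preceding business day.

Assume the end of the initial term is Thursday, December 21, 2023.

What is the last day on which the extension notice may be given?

December 11, 2023

Counting back 10 calendar days from December 21, 2023 gives December 11, 2023. That is a Monday, so no adjustment is needed.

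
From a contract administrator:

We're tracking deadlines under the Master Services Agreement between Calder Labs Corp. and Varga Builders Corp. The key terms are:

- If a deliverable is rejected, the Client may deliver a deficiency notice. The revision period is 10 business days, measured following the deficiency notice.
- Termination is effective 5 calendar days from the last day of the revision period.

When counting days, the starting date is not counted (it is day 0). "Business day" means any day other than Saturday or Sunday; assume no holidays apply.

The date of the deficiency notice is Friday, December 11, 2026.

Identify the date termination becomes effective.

December 30, 2026

From Friday, December 11, 2026, 10 business days (Dec 14, Dec 15, Dec 16, Dec 17, Dec 18, Dec 21, Dec 22, Dec 23, Dec 24, Dec 25, skipping weekends) brings us to Friday, December 25, 2026, which is the last day of the revision period.
Adding 5 calendar days to December 25, 2026 gives December 30, 2026, which is the date termination becomes effective.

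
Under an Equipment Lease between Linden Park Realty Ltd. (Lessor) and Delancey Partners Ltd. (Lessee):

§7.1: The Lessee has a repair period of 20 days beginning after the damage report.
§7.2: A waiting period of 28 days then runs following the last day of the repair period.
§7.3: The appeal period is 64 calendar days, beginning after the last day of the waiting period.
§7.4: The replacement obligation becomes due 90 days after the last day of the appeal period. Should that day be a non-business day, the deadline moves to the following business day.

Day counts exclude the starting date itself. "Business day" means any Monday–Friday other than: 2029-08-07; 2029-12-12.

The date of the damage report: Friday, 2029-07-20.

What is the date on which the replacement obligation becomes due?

Adding 20 calendar days to 2029-07-20 gives 2029-08-09, which is the last day of the repair period.
The last day of the waiting period: 28 calendar days after 2029-08-09 is 2029-09-06.
The last day of the appeal period: 2029-09-06 + 64 days = 2029-11-09.
Adding 90 calendar days to 2029-11-09 gives 2030-02-07, which is the date on which the replacement obligation becomes due. 2030-02-07 is a Thursday and is not a listed holiday, so no roll-forward applies.

2030-02-07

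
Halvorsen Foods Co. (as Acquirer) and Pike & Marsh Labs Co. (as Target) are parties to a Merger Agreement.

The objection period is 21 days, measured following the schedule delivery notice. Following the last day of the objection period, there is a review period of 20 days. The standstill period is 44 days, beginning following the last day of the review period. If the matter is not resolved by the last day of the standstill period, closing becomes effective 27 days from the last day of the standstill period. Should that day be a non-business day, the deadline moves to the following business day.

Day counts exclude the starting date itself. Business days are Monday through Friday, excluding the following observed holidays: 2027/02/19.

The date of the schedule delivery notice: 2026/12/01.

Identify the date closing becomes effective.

2027/03/23

The last day of the objection period: 21 calendar days after 2026/12/01 is 2026/12/22.
The last day of the review period: 20 calendar days after 2026/12/22 is 2027/01/11.
The last day of the standstill period: 44 calendar days after 2027/01/11 is 2027/02/24.
Adding 27 calendar days to 2027/02/24 gives 2027/03/23, which is the date closing becomes effective. 2027/03/23 is a Tuesday and is not a listed holiday, so no roll-forward applies.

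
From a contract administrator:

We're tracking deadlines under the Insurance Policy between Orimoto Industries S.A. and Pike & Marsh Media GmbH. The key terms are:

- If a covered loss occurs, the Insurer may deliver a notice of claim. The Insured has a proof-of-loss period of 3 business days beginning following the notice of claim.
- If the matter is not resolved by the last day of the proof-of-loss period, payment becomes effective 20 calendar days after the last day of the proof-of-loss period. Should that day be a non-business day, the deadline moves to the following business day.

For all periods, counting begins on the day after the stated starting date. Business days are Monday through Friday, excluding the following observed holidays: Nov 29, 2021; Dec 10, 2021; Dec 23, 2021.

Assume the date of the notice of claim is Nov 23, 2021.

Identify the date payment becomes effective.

From Tuesday, Nov 23, 2021, 3 business days (Nov 24, Nov 25, Nov 26, skipping weekends) brings us to Friday, Nov 26, 2021, which is the last day of the proof-of-loss period.
The date payment becomes effective: 20 calendar days after Nov 26, 2021 is Dec 16, 2021. Dec 16, 2021 is a Thursday and is not a listed holiday, so no roll-forward applies.

Dec 16, 2021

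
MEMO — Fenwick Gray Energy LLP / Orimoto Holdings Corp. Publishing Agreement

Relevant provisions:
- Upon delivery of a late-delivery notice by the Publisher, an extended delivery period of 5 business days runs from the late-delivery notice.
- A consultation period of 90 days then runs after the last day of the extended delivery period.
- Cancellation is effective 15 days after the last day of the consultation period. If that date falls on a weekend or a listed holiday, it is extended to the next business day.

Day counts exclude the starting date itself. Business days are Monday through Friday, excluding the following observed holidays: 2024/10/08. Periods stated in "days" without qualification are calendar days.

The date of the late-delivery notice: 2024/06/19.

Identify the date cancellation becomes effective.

2024/10/09

The last day of the extended delivery period: counting 5 business days from Wednesday, 2024/06/19 (Jun 20, Jun 21, Jun 24, Jun 25, Jun 26, skipping weekends) reaches Wednesday, 2024/06/26.
Adding 90 calendar days to 2024/06/26 gives 2024/09/24, which is the last day of the consultation period.
Adding 15 calendar days to 2024/09/24 gives 2024/10/09, which is the date cancellation becomes effective. 2024/10/09 is a Wednesday and is not a listed holiday, so no roll-forward applies.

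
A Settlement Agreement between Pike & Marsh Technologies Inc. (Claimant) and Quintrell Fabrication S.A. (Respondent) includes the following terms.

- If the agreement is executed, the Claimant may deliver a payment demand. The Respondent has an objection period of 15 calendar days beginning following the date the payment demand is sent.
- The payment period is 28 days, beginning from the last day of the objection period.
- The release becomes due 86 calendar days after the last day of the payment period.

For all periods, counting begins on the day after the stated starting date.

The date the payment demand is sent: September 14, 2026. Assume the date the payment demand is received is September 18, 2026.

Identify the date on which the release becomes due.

The last day of the objection period: 15 calendar days after September 14, 2026 is September 29, 2026.
Adding 28 calendar days to September 29, 2026 gives October 27, 2026, which is the last day of the payment period.
Adding 86 calendar days to October 27, 2026 gives January 21, 2027, which is the date on which the release becomes due.

January 21, 2027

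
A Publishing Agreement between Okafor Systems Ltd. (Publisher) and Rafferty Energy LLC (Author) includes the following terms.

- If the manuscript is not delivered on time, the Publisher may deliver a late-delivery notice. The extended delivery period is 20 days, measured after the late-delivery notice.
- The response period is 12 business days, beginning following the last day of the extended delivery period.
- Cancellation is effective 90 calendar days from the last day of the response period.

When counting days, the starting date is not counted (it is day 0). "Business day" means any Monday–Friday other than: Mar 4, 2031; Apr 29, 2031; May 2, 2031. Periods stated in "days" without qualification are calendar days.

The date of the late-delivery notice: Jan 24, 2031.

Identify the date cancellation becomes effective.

Jun 1, 2031

Adding 20 calendar days to Jan 24, 2031 gives Feb 13, 2031, which is the last day of the extended delivery period.
The last day of the response period: counting 12 business days from Thursday, Feb 13, 2031 (Feb 14, Feb 17, Feb 18, Feb 19, …, Feb 27, Feb 28, Mar 3, skipping weekends) reaches Monday, Mar 3, 2031.
The date cancellation becomes effective: 90 calendar days after Mar 3, 2031 is Jun 1, 2031.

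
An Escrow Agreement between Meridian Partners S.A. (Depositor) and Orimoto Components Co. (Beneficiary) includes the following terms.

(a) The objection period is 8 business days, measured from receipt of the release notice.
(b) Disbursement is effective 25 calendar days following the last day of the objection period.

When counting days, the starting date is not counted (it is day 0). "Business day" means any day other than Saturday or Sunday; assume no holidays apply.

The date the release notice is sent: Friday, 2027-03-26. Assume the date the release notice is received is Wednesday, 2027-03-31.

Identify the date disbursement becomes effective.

2027-05-07

The last day of the objection period: counting 8 business days from Wednesday, 2027-03-31 (Apr 1, Apr 2, Apr 5, Apr 6, Apr 7, Apr 8, Apr 9, Apr 12, skipping weekends) reaches Monday, 2027-04-12.
Adding 25 calendar days to 2027-04-12 gives 2027-05-07, which is the date disbursement becomes effective.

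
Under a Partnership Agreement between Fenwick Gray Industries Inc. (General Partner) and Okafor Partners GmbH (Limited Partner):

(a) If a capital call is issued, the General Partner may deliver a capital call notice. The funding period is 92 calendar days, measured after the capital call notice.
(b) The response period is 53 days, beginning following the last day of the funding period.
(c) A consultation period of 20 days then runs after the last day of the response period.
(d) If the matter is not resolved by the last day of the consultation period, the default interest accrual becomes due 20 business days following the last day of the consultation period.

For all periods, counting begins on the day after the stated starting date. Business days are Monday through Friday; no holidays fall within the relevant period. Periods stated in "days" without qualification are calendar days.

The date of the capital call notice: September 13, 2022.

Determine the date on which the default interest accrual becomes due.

The last day of the funding period: September 13, 2022 + 92 days = December 14, 2022.
The last day of the response period: December 14, 2022 + 53 days = February 5, 2023.
Adding 20 calendar days to February 5, 2023 gives February 25, 2023, which is the last day of the consultation period.
The date on which the default interest accrual becomes due: 20 business days after Saturday, February 25, 2023, skipping weekends — Feb 27, Feb 28, Mar 1, Mar 2, …, Mar 22, Mar 23, Mar 24 — lands on Friday, March 24, 2023.

March 24, 2023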